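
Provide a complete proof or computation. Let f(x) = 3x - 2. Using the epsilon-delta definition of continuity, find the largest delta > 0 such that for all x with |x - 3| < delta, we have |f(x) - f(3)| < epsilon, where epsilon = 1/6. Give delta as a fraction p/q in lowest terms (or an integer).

We compute f(3) = 3*(3) - 2 = 7.
|f(x) - f(3)| = |3x - 2 - (7)| = |3(x - 3)| = 3|x - 3|.
We need 3|x - 3| < 1/6, i.e. |x - 3| < 1/6 / 3 = 1/18.
So any delta <= 1/18 works. Conversely, if delta > 1/18, then x = 3 + 1/18 satisfies |x - 3| = 1/18 < delta but |f(x) - f(3)| = 3 * 1/18 = 1/6, which is not < 1/6; so no larger delta works.
Hence the largest such delta is 1/18.

1/18


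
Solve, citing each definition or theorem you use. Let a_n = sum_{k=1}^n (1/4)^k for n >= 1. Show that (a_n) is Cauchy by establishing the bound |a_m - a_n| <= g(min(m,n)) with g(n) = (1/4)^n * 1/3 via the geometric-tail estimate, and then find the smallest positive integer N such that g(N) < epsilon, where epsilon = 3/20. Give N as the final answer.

For m > n >= 1: |a_m - a_n| = sum_{k=n+1}^m (1/4)^k < sum_{k=n+1}^infinity (1/4)^k = (1/4)^(n+1) / (1 - 1/4) = (1/4)^n * (1/4) * (4/3) = (1/4)^n * 1/3.
So g(n) = (1/4)^n / 3. Since g(n) -> 0, (a_n) is Cauchy.
Now solve g(N) < 3/20: (1/4)^N / 3 < 3/20 <=> 4^N > 1 / (3 * 3/20) = 20/9.
Check powers of 4: 4^0 = 1 <= 20/9, 4^1 = 4 > 20/9.
So the smallest such N is 1. Check: g(1) = 1/(3 * 4) = 1/12 < 3/20.

1


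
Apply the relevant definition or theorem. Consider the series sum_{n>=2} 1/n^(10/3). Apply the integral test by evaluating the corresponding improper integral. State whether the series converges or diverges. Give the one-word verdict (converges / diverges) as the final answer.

Let f(x) = x^(-10/3). Then f is positive, continuous, and decreasing on [2, infinity), so the integral test applies.
Compute the improper integral int_{2}^infinity f(x) dx:
  antiderivative F(x) = -3/(7*x^(7/3)).
  As x -> infinity, F(x) -> 0 (since p = 10/3 > 1).
  So int = F(infinity) - F(2) = 0 - (-3*2^(2/3)/56) = 3*2^(2/3)/56.
  Finite, so by the integral test, the series converges.

converges


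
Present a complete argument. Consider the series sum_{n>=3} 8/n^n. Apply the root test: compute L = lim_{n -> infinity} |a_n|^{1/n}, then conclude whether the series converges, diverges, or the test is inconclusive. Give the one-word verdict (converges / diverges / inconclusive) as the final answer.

Let a_n denote the general term. Form |a_n|^(1/n) and simplify:
|a_n|^(1/n) = 2^(3/n)/n
Take the limit as n -> infinity: L = 0.
Since L = 0 < 1, the root test implies convergence.

converges


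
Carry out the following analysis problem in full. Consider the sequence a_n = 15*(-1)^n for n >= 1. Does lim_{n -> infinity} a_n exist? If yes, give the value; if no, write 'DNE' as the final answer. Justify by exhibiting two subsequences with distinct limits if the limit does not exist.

Examine the behaviour of a_n along subsequences.
Even-n subsequence a_{2k} = 15 -> 15. Odd-n subsequence a_{2k+1} = -15 -> -15.
Since these two subsequential limits are 15 and -15, distinct, the full sequence cannot converge (a convergent sequence has all subsequences tending to the same limit). So lim a_n does not exist.

DNE


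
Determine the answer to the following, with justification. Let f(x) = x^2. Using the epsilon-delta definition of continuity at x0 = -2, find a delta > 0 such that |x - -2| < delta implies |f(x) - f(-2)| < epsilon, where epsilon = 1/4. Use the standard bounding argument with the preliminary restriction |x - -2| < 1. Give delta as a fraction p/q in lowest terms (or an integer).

Factor: |x^2 - (-2)^2| = |x - -2| * |x + -2|.
Impose |x - -2| < 1 first. Then |x + -2| = |(x - -2) + 2*(-2)| <= |x - -2| + 2*|-2| < 1 + 4 = 5.
So |x^2 - (-2)^2| < delta * 5.
We need delta * 5 <= 1/4, i.e. delta <= 1/4/5 = 1/20.
Since 1/20 < 1, this is tighter than 1; take delta = 1/20.
So delta = 1/20 works.

1/20


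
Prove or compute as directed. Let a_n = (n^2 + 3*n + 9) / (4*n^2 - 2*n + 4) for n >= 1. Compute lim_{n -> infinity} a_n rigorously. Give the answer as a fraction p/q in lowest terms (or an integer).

Divide numerator and denominator by n^2, the highest power:
numerator / n^2 = 1 + 3/n + 9/n^2
denominator / n^2 = 4 - 2/n + 4/n^2
As n -> infinity, all terms of the form c/n^k (k >= 1) tend to 0.
So numerator / n^2 -> 1 and denominator / n^2 -> 4.
Therefore lim a_n = 1/4.

1/4


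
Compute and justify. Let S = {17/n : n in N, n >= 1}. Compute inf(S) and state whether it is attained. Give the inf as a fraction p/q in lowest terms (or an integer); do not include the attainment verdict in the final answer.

Analysis:
- Values: 17, 17/2, 17/3, 17/4, ... strictly decreasing.
- The maximum is 17 (n=1); sup = 17 (attained).
- The set is bounded below by 0; 17/n -> 0 so 0 is the greatest lower bound.
- 0 is not in the set, so inf = 0 is not attained.
Conclusion: inf(S) = 0, not attained in S.

0


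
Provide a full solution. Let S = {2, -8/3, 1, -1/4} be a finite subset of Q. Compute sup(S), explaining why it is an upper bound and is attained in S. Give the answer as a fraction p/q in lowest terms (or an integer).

S is finite, so sup(S) = max(S).
Sorted decreasing:
2, 1, -1/4, -8/3
The extremum is 2.
For every x in S, x <= 2. And 2 is in S, so it is attained.
Therefore sup(S) = 2.

2


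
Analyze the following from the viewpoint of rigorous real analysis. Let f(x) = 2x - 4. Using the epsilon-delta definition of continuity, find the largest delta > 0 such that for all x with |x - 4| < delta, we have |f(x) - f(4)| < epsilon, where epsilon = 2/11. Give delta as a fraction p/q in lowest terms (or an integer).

We compute f(4) = 2*(4) - 4 = 4.
|f(x) - f(4)| = |2x - 4 - (4)| = |2(x - 4)| = 2|x - 4|.
We need 2|x - 4| < 2/11, i.e. |x - 4| < 2/11 / 2 = 1/11.
So any delta <= 1/11 works. Conversely, if delta > 1/11, then x = 4 + 1/11 satisfies |x - 4| = 1/11 < delta but |f(x) - f(4)| = 2 * 1/11 = 2/11, which is not < 2/11; so no larger delta works.
Hence the largest such delta is 1/11.

1/11


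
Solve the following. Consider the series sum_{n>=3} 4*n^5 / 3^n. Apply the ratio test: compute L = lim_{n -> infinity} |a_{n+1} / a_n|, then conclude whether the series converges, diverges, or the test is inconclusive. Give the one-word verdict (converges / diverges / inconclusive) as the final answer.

Let a_n denote the general term. Form the ratio a_{n+1}/a_n and simplify:
a_{n+1}/a_n = (n + 1)^5/(3*n^5)
Take the limit as n -> infinity: L = 1/3.
Since L = 1/3 < 1, the ratio test implies the series converges.

converges


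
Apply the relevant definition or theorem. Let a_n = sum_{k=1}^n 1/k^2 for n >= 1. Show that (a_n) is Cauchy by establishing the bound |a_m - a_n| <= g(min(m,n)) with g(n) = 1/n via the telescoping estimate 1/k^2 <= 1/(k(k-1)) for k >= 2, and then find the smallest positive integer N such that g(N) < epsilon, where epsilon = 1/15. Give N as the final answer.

For m > n >= 1: |a_m - a_n| = sum_{k=n+1}^m 1/k^2.
Use 1/k^2 <= 1/(k(k-1)) = 1/(k-1) - 1/k for k >= 2:
sum_{k=n+1}^m 1/k^2 <= sum_{k=n+1}^m (1/(k-1) - 1/k) = 1/n - 1/m <= 1/n.
By symmetry the same bound holds with n,m swapped, so |a_m - a_n| <= 1/min(m,n) = g(min(m,n)). Since g(n) -> 0, (a_n) is Cauchy.
Now solve g(N) < 1/15: 1/N < 1/15 <=> N > 1/(1/15) = 15.
The smallest integer strictly greater than 15 is N = 16.
Check: g(16) = 1/16 < 1/15; g(15) = 1/15 >= 1/15. So N = 16.

16


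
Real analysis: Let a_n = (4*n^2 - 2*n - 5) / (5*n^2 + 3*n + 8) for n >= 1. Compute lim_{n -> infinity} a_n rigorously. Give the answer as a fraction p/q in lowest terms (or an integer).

Divide numerator and denominator by n^2, the highest power:
numerator / n^2 = 4 - 2/n - 5/n^2
denominator / n^2 = 5 + 3/n + 8/n^2
As n -> infinity, all terms of the form c/n^k (k >= 1) tend to 0.
So numerator / n^2 -> 4 and denominator / n^2 -> 5.
Therefore lim a_n = 4/5.

4/5


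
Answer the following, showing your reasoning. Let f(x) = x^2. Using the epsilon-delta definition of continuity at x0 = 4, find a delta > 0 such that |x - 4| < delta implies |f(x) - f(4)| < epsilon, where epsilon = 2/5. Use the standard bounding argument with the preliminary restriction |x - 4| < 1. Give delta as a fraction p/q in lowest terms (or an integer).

Factor: |x^2 - (4)^2| = |x - 4| * |x + 4|.
Impose |x - 4| < 1 first. Then |x + 4| = |(x - 4) + 2*(4)| <= |x - 4| + 2*|4| < 1 + 8 = 9.
So |x^2 - (4)^2| < delta * 9.
We need delta * 9 <= 2/5, i.e. delta <= 2/5/9 = 2/45.
Since 2/45 < 1, this is tighter than 1; take delta = 2/45.
So delta = 2/45 works.

2/45


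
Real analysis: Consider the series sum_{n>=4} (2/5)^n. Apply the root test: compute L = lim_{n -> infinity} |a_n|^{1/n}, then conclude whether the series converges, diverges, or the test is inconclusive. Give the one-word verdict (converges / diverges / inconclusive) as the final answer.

Let a_n denote the general term. Form |a_n|^(1/n) and simplify:
|a_n|^(1/n) = 2/5
Take the limit as n -> infinity: L = 2/5.
Since L = 2/5 < 1, the root test implies convergence.

converges


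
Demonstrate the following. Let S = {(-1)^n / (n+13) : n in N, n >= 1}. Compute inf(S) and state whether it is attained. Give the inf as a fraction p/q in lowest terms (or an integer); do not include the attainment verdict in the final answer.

Analysis:
- Values: -1/14, 1/15, -1/16, 1/17, -1/18, ...
- Positive terms (even n): 1/(2+13), 1/(4+13), ... decreasing -> max = 1/15 (n=2).
- Negative terms (odd n): -1/(1+13), -1/(3+13), ... increasing -> min = -1/14 (n=1).
- So sup = 1/15 (attained at n=2); inf = -1/14 (attained at n=1).
Conclusion: inf(S) = -1/14, attained in S.

-1/14


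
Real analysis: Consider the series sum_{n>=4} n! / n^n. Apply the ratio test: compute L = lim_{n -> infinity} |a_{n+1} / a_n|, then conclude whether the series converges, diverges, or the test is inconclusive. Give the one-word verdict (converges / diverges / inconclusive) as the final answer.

Let a_n denote the general term. Form the ratio a_{n+1}/a_n and simplify:
a_{n+1}/a_n = (n/(n + 1))^n
Take the limit as n -> infinity: L = exp(-1).
Since L = exp(-1) < 1, the ratio test implies the series converges.

converges


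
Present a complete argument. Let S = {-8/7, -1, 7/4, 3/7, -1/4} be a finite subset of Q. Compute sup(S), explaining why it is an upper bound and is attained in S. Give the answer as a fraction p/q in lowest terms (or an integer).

S is finite, so sup(S) = max(S).
Sorted decreasing:
7/4, 3/7, -1/4, -1, -8/7
The extremum is 7/4.
For every x in S, x <= 7/4. And 7/4 is in S, so it is attained.
Therefore sup(S) = 7/4.

7/4


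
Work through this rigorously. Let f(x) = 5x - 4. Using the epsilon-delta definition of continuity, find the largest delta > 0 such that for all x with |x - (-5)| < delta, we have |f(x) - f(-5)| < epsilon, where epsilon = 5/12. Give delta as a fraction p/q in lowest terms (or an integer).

We compute f(-5) = 5*(-5) - 4 = -29.
|f(x) - f(-5)| = |5x - 4 - (-29)| = |5(x - (-5))| = 5|x - (-5)|.
We need 5|x - (-5)| < 5/12, i.e. |x - (-5)| < 5/12 / 5 = 1/12.
So any delta <= 1/12 works. Conversely, if delta > 1/12, then x = -5 + 1/12 satisfies |x - (-5)| = 1/12 < delta but |f(x) - f(-5)| = 5 * 1/12 = 5/12, which is not < 5/12; so no larger delta works.
Hence the largest such delta is 1/12.

1/12


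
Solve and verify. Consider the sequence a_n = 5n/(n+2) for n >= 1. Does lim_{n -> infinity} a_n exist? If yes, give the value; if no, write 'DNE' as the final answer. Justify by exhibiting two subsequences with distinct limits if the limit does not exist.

Examine the behaviour of a_n along subsequences.
Even-n subsequence a_{2k} = 5(2k)/(2k+2) -> 5. Odd-n subsequence a_{2k+1} = 5(2k+1)/(2k+3) -> 5. Both tend to 5, which suggests the limit is 5; verify directly.
|a_n - 5| = |5n - 5(n+2)| / (n+2) = 10/(n+2) < 10/n for every n >= 1.
Given epsilon > 0, choose a positive integer N > 10/epsilon. Then for all n >= N, |a_n - 5| < 10/n <= 10/N < epsilon.
So by the definition of the limit, lim a_n exists and equals 5.

5


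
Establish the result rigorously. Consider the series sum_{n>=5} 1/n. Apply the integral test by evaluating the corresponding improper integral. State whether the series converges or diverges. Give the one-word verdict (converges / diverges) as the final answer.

Let f(x) = 1/x. Then f is positive, continuous, and decreasing on [5, infinity), so the integral test applies.
Compute the improper integral int_{5}^infinity f(x) dx:
  antiderivative F(x) = log(x).
  As x -> infinity, log(x) -> infinity.
  So int = infinity - log(5) = infinity. By the integral test, the series diverges.

diverges


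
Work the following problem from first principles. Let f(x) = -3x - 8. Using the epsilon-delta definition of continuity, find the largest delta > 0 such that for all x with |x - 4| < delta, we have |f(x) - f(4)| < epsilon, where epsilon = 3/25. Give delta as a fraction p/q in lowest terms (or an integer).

We compute f(4) = -3*(4) - 8 = -20.
|f(x) - f(4)| = |-3x - 8 - (-20)| = |-3(x - 4)| = 3|x - 4|.
We need 3|x - 4| < 3/25, i.e. |x - 4| < 3/25 / 3 = 1/25.
So any delta <= 1/25 works. Conversely, if delta > 1/25, then x = 4 + 1/25 satisfies |x - 4| = 1/25 < delta but |f(x) - f(4)| = 3 * 1/25 = 3/25, which is not < 3/25; so no larger delta works.
Hence the largest such delta is 1/25.

1/25


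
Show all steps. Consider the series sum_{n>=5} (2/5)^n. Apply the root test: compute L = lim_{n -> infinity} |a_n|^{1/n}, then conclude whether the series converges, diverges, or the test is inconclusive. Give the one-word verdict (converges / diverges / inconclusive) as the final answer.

Let a_n denote the general term. Form |a_n|^(1/n) and simplify:
|a_n|^(1/n) = 2/5
Take the limit as n -> infinity: L = 2/5.
Since L = 2/5 < 1, the root test implies convergence.

converges


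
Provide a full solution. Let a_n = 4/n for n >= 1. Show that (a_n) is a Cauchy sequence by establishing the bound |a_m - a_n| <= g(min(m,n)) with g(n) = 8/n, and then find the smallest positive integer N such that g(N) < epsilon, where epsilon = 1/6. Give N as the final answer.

For any m, n >= 1, by the triangle inequality:
|a_m - a_n| = |4/m - 4/n| <= 4*1/m + 4*1/n <= 8/min(m,n).
So g(n) = 8/n bounds the Cauchy difference. Since g(n) -> 0, (a_n) is Cauchy.
Now solve g(N) < 1/6: 8/N < 1/6 <=> N > 8 / (1/6) = 48.
The smallest integer strictly greater than 48 is N = 49.
Check: g(49) = 8/49 = 8/49 < 1/6; g(48) = 1/6 >= 1/6. So N = 49.

49


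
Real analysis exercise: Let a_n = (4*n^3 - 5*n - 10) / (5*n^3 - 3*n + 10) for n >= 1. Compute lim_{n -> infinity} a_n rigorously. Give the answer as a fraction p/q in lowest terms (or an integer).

Divide numerator and denominator by n^3, the highest power:
numerator / n^3 = 4 - 5/n^2 - 10/n^3
denominator / n^3 = 5 - 3/n^2 + 10/n^3
As n -> infinity, all terms of the form c/n^k (k >= 1) tend to 0.
So numerator / n^3 -> 4 and denominator / n^3 -> 5.
Therefore lim a_n = 4/5.

4/5


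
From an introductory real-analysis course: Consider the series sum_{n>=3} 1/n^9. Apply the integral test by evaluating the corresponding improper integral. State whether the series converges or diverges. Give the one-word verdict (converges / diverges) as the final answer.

Let f(x) = x^(-9). Then f is positive, continuous, and decreasing on [3, infinity), so the integral test applies.
Compute the improper integral int_{3}^infinity f(x) dx:
  antiderivative F(x) = -1/(8*x^8).
  As x -> infinity, F(x) -> 0 (since p = 9 > 1).
  So int = F(infinity) - F(3) = 0 - (-1/52488) = 1/52488.
  Finite, so by the integral test, the series converges.

converges


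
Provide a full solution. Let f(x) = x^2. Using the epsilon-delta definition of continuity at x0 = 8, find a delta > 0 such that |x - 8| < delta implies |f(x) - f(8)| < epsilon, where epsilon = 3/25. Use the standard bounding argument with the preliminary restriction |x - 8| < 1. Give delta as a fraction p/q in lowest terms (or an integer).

Factor: |x^2 - (8)^2| = |x - 8| * |x + 8|.
Impose |x - 8| < 1 first. Then |x + 8| = |(x - 8) + 2*(8)| <= |x - 8| + 2*|8| < 1 + 16 = 17.
So |x^2 - (8)^2| < delta * 17.
We need delta * 17 <= 3/25, i.e. delta <= 3/25/17 = 3/425.
Since 3/425 < 1, this is tighter than 1; take delta = 3/425.
So delta = 3/425 works.

3/425


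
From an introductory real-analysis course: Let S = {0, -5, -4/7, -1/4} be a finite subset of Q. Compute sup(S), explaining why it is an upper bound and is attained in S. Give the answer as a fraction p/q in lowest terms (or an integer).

S is finite, so sup(S) = max(S).
Sorted decreasing:
0, -1/4, -4/7, -5
The extremum is 0.
For every x in S, x <= 0. And 0 is in S, so it is attained.
Therefore sup(S) = 0.

0


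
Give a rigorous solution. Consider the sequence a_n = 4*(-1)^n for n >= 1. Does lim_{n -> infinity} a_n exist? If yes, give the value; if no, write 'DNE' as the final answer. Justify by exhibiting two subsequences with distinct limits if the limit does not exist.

Examine the behaviour of a_n along subsequences.
Even-n subsequence a_{2k} = 4 -> 4. Odd-n subsequence a_{2k+1} = -4 -> -4.
Since these two subsequential limits are 4 and -4, distinct, the full sequence cannot converge (a convergent sequence has all subsequences tending to the same limit). So lim a_n does not exist.

DNE


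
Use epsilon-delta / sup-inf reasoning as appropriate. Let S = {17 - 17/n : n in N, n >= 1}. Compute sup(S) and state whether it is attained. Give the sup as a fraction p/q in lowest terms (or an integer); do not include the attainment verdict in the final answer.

Analysis:
- Values: 0, 17/2, 34/3, 51/4, ... strictly increasing.
- Minimum is 0 (n=1); inf = 0 (attained).
- 17 - 17/n -> 17 from below; sup = 17, not attained.
Conclusion: sup(S) = 17, not attained in S.

17


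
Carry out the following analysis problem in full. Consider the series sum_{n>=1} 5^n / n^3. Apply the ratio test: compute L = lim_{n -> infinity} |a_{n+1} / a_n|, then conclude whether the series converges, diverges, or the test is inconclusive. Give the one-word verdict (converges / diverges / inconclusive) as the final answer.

Let a_n denote the general term. Form the ratio a_{n+1}/a_n and simplify:
a_{n+1}/a_n = 5*n^3/(n + 1)^3
Take the limit as n -> infinity: L = 5.
Since L = 5 > 1 (or L = infinity), the ratio test implies the series diverges.

diverges


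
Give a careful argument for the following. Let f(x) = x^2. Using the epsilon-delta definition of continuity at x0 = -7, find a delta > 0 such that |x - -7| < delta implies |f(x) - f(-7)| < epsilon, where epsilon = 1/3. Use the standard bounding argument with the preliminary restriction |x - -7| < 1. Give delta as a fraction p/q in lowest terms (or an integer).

Factor: |x^2 - (-7)^2| = |x - -7| * |x + -7|.
Impose |x - -7| < 1 first. Then |x + -7| = |(x - -7) + 2*(-7)| <= |x - -7| + 2*|-7| < 1 + 14 = 15.
So |x^2 - (-7)^2| < delta * 15.
We need delta * 15 <= 1/3, i.e. delta <= 1/3/15 = 1/45.
Since 1/45 < 1, this is tighter than 1; take delta = 1/45.
So delta = 1/45 works.

1/45


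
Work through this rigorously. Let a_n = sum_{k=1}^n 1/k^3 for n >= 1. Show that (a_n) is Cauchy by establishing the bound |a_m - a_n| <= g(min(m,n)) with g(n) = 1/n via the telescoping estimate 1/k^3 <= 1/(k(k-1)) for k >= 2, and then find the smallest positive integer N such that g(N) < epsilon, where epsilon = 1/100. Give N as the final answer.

For m > n >= 1: |a_m - a_n| = sum_{k=n+1}^m 1/k^3.
Use 1/k^3 <= 1/(k(k-1)) = 1/(k-1) - 1/k for k >= 2 (which holds since k^3 >= k^2 >= k(k-1) for k >= 2):
sum_{k=n+1}^m 1/k^3 <= sum_{k=n+1}^m (1/(k-1) - 1/k) = 1/n - 1/m <= 1/n.
By symmetry the same bound holds with n,m swapped, so |a_m - a_n| <= 1/min(m,n) = g(min(m,n)). Since g(n) -> 0, (a_n) is Cauchy.
Now solve g(N) < 1/100: 1/N < 1/100 <=> N > 1/(1/100) = 100.
The smallest integer strictly greater than 100 is N = 101.
Check: g(101) = 1/101 < 1/100; g(100) = 1/100 >= 1/100. So N = 101.

101


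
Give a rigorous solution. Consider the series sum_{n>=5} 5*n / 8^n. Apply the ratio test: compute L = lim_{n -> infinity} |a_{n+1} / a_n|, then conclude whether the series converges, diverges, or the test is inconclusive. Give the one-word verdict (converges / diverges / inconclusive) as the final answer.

Let a_n denote the general term. Form the ratio a_{n+1}/a_n and simplify:
a_{n+1}/a_n = (n + 1)/(8*n)
Take the limit as n -> infinity: L = 1/8.
Since L = 1/8 < 1, the ratio test implies the series converges.

converges


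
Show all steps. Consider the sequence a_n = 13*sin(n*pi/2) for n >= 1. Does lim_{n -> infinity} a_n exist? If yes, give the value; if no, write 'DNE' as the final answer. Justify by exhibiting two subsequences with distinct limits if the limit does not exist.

Examine the behaviour of a_n along subsequences.
a_{4k+1} = 13*sin(pi/2 + 2k*pi) = 13 -> 13. a_{4k+3} = 13*sin(3pi/2 + 2k*pi) = -13 -> -13.
Since these two subsequential limits are 13 and -13, distinct, the full sequence cannot converge (a convergent sequence has all subsequences tending to the same limit). So lim a_n does not exist.

DNE


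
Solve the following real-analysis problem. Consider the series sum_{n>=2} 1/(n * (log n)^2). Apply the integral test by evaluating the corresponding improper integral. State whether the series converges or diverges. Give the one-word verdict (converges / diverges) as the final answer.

Let f(x) = 1/(x*log(x)^2). Then f is positive, continuous, and decreasing on [2, infinity), so the integral test applies.
Compute the improper integral int_{2}^infinity f(x) dx:
  antiderivative F(x) = -1/log(x).
  F(x) -> 0 as x -> infinity.  int = 0 - F(2) = 1/log(2) < infinity. By the integral test, the series converges.

converges


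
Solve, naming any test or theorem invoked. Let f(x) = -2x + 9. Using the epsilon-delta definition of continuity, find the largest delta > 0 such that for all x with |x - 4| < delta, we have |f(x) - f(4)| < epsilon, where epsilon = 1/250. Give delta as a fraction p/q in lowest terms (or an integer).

We compute f(4) = -2*(4) + 9 = 1.
|f(x) - f(4)| = |-2x + 9 - (1)| = |-2(x - 4)| = 2|x - 4|.
We need 2|x - 4| < 1/250, i.e. |x - 4| < 1/250 / 2 = 1/500.
So any delta <= 1/500 works. Conversely, if delta > 1/500, then x = 4 + 1/500 satisfies |x - 4| = 1/500 < delta but |f(x) - f(4)| = 2 * 1/500 = 1/250, which is not < 1/250; so no larger delta works.
Hence the largest such delta is 1/500.

1/500


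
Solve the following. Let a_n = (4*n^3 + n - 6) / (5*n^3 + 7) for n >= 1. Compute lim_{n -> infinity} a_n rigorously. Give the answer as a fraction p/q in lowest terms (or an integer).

Divide numerator and denominator by n^3, the highest power:
numerator / n^3 = 4 + n^(-2) - 6/n^3
denominator / n^3 = 5 + 7/n^3
As n -> infinity, all terms of the form c/n^k (k >= 1) tend to 0.
So numerator / n^3 -> 4 and denominator / n^3 -> 5.
Therefore lim a_n = 4/5.

4/5


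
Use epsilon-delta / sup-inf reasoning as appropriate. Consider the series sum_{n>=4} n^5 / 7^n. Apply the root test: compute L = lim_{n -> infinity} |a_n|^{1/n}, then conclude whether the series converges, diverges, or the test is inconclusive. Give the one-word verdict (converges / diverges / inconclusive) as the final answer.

Let a_n denote the general term. Form |a_n|^(1/n) and simplify:
|a_n|^(1/n) = n^(5/n)/7
Take the limit as n -> infinity: L = 1/7.
Since L = 1/7 < 1, the root test implies convergence.

converges


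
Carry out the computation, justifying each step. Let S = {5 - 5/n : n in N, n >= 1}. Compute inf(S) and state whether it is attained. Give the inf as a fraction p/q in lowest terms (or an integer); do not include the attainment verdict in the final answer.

Analysis:
- Values: 0, 5/2, 10/3, 15/4, ... strictly increasing.
- Minimum is 0 (n=1); inf = 0 (attained).
- 5 - 5/n -> 5 from below; sup = 5, not attained.
Conclusion: inf(S) = 0, attained in S.

0


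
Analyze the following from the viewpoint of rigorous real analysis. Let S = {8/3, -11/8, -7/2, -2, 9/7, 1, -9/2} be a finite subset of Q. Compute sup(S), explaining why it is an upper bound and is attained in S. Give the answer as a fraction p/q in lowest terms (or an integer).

S is finite, so sup(S) = max(S).
Sorted decreasing:
8/3, 9/7, 1, -11/8, -2, -7/2, -9/2
The extremum is 8/3.
For every x in S, x <= 8/3. And 8/3 is in S, so it is attained.
Therefore sup(S) = 8/3.

8/3


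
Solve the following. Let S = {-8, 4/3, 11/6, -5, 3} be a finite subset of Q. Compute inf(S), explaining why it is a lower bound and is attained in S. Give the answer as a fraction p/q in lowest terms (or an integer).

S is finite, so inf(S) = min(S).
Sorted increasing:
-8, -5, 4/3, 11/6, 3
The extremum is -8.
For every x in S, x >= -8. And -8 is in S, so it is attained.
Therefore inf(S) = -8.

-8


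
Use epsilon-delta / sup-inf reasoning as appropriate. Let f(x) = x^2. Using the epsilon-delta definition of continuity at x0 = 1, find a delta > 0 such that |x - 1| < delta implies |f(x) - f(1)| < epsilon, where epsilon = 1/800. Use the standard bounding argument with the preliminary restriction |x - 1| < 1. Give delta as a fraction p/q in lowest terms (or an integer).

Factor: |x^2 - (1)^2| = |x - 1| * |x + 1|.
Impose |x - 1| < 1 first. Then |x + 1| = |(x - 1) + 2*(1)| <= |x - 1| + 2*|1| < 1 + 2 = 3.
So |x^2 - (1)^2| < delta * 3.
We need delta * 3 <= 1/800, i.e. delta <= 1/800/3 = 1/2400.
Since 1/2400 < 1, this is tighter than 1; take delta = 1/2400.
So delta = 1/2400 works.

1/2400


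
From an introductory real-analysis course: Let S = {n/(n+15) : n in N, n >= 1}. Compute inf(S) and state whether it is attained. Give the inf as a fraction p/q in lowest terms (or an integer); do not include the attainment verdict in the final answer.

Analysis:
- Values: 1/16, 2/17, 1/6, 4/19, ... strictly increasing.
- Minimum is 1/16 (n=1); inf = 1/16 (attained).
- n/(n+15) = 1 - 15/(n+15) -> 1 from below as n -> infinity, and never equals 1.
- So sup = 1 (not attained).
Conclusion: inf(S) = 1/16, attained in S.

1/16


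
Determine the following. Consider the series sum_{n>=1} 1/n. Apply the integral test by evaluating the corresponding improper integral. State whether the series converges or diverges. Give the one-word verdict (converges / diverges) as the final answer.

Let f(x) = 1/x. Then f is positive, continuous, and decreasing on [1, infinity), so the integral test applies.
Compute the improper integral int_{1}^infinity f(x) dx:
  antiderivative F(x) = log(x).
  As x -> infinity, log(x) -> infinity.
  So int = infinity - log(1) = infinity. By the integral test, the series diverges.

diverges


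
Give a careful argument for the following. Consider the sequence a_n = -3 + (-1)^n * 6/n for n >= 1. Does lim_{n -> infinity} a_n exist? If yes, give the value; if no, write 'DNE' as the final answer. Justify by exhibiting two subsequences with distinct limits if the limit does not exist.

Examine the behaviour of a_n along subsequences.
Even-n subsequence a_{2k} = -3 + 6/(2k) -> -3. Odd-n subsequence a_{2k+1} = -3 - 6/(2k+1) -> -3. Both tend to -3, which suggests the limit is -3; verify directly.
|a_n - (-3)| = |(-1)^n * 6/n| = 6/n for every n >= 1.
Given epsilon > 0, choose a positive integer N > 6/epsilon. Then for all n >= N, |a_n - (-3)| = 6/n <= 6/N < epsilon.
So by the definition of the limit, lim a_n exists and equals -3.

-3


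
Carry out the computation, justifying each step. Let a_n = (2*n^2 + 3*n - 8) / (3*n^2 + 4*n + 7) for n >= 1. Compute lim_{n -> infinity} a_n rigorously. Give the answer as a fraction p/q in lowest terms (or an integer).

Divide numerator and denominator by n^2, the highest power:
numerator / n^2 = 2 + 3/n - 8/n^2
denominator / n^2 = 3 + 4/n + 7/n^2
As n -> infinity, all terms of the form c/n^k (k >= 1) tend to 0.
So numerator / n^2 -> 2 and denominator / n^2 -> 3.
Therefore lim a_n = 2/3.

2/3


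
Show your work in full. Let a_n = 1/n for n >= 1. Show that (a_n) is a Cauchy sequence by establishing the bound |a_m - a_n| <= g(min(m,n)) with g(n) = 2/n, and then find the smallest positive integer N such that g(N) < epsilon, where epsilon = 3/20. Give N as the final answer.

For any m, n >= 1, by the triangle inequality:
|a_m - a_n| = |1/m - 1/n| <= 1/m + 1/n <= 2/min(m,n).
So g(n) = 2/n bounds the Cauchy difference. Since g(n) -> 0, (a_n) is Cauchy.
Now solve g(N) < 3/20: 2/N < 3/20 <=> N > 2 / (3/20) = 40/3.
The smallest integer strictly greater than 40/3 is N = 14.
Check: g(14) = 2/14 = 1/7 < 3/20; g(13) = 2/13 >= 3/20. So N = 14.

14


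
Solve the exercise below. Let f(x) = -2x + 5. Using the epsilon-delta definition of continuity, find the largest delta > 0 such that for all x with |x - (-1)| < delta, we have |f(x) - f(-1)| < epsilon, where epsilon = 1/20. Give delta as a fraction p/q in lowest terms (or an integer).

We compute f(-1) = -2*(-1) + 5 = 7.
|f(x) - f(-1)| = |-2x + 5 - (7)| = |-2(x - (-1))| = 2|x - (-1)|.
We need 2|x - (-1)| < 1/20, i.e. |x - (-1)| < 1/20 / 2 = 1/40.
So any delta <= 1/40 works. Conversely, if delta > 1/40, then x = -1 + 1/40 satisfies |x - (-1)| = 1/40 < delta but |f(x) - f(-1)| = 2 * 1/40 = 1/20, which is not < 1/20; so no larger delta works.
Hence the largest such delta is 1/40.

1/40


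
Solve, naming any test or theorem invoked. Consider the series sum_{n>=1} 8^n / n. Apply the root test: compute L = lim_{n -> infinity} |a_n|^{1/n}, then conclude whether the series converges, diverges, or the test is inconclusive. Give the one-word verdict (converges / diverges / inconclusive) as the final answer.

Let a_n denote the general term. Form |a_n|^(1/n) and simplify:
|a_n|^(1/n) = 8/n^(1/n)
Take the limit as n -> infinity: L = 8.
Since L = 8 > 1, the root test implies divergence.

diverges


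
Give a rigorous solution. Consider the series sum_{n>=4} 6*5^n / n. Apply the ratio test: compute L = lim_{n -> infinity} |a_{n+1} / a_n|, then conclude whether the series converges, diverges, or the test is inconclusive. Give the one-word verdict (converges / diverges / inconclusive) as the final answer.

Let a_n denote the general term. Form the ratio a_{n+1}/a_n and simplify:
a_{n+1}/a_n = 5*n/(n + 1)
Take the limit as n -> infinity: L = 5.
Since L = 5 > 1 (or L = infinity), the ratio test implies the series diverges.

diverges


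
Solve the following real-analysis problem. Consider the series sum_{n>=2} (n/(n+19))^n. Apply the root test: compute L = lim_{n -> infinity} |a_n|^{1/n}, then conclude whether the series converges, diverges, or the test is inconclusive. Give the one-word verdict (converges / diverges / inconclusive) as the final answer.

Let a_n denote the general term. Form |a_n|^(1/n) and simplify:
|a_n|^(1/n) = n/(n + 19)
Take the limit as n -> infinity: L = 1.
Since L = 1, the root test is inconclusive. (In fact a_n = (n/(n+19))^n -> e^(-19) != 0, so the nth-term test shows divergence; but the root test itself gives no conclusion.)

inconclusive


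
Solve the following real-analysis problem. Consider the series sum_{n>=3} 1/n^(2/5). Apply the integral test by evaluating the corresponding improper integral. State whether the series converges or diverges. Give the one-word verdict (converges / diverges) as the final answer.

Let f(x) = x^(-2/5). Then f is positive, continuous, and decreasing on [3, infinity), so the integral test applies.
Compute the improper integral int_{3}^infinity f(x) dx:
  antiderivative F(x) = 5*x^(3/5)/3.
  As x -> infinity, F(x) -> infinity (since p = 2/5 < 1).
  So the integral diverges. By the integral test, the series diverges.

diverges


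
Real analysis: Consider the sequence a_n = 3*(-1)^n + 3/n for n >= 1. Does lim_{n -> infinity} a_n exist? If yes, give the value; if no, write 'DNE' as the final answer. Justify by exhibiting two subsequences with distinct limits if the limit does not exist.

Examine the behaviour of a_n along subsequences.
a_{2k} = 3 + 3/(2k) -> 3. a_{2k+1} = -3 + 3/(2k+1) -> -3.
Since these two subsequential limits are 3 and -3, distinct, the full sequence cannot converge (a convergent sequence has all subsequences tending to the same limit). So lim a_n does not exist.

DNE


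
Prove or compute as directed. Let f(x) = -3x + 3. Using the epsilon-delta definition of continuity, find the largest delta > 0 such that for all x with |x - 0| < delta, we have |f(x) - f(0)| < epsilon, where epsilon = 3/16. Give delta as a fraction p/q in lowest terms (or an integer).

We compute f(0) = -3*(0) + 3 = 3.
|f(x) - f(0)| = |-3x + 3 - (3)| = |-3(x - 0)| = 3|x - 0|.
We need 3|x - 0| < 3/16, i.e. |x - 0| < 3/16 / 3 = 1/16.
So any delta <= 1/16 works. Conversely, if delta > 1/16, then x = 0 + 1/16 satisfies |x - 0| = 1/16 < delta but |f(x) - f(0)| = 3 * 1/16 = 3/16, which is not < 3/16; so no larger delta works.
Hence the largest such delta is 1/16.

1/16


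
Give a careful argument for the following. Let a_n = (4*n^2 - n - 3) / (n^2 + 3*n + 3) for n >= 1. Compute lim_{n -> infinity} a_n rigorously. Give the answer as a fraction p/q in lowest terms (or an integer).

Divide numerator and denominator by n^2, the highest power:
numerator / n^2 = 4 - 1/n - 3/n^2
denominator / n^2 = 1 + 3/n + 3/n^2
As n -> infinity, all terms of the form c/n^k (k >= 1) tend to 0.
So numerator / n^2 -> 4 and denominator / n^2 -> 1.
Therefore lim a_n = 4.

4


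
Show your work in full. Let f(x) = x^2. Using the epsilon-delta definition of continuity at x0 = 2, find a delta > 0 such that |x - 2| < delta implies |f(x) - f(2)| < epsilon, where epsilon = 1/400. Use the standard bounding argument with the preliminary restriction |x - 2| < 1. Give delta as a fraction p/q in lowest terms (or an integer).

Factor: |x^2 - (2)^2| = |x - 2| * |x + 2|.
Impose |x - 2| < 1 first. Then |x + 2| = |(x - 2) + 2*(2)| <= |x - 2| + 2*|2| < 1 + 4 = 5.
So |x^2 - (2)^2| < delta * 5.
We need delta * 5 <= 1/400, i.e. delta <= 1/400/5 = 1/2000.
Since 1/2000 < 1, this is tighter than 1; take delta = 1/2000.
So delta = 1/2000 works.

1/2000


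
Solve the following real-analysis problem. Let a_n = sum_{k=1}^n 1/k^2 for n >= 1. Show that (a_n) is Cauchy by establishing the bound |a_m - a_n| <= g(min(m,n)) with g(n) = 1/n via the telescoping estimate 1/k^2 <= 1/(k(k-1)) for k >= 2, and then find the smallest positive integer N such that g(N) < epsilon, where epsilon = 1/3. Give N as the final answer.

For m > n >= 1: |a_m - a_n| = sum_{k=n+1}^m 1/k^2.
Use 1/k^2 <= 1/(k(k-1)) = 1/(k-1) - 1/k for k >= 2:
sum_{k=n+1}^m 1/k^2 <= sum_{k=n+1}^m (1/(k-1) - 1/k) = 1/n - 1/m <= 1/n.
By symmetry the same bound holds with n,m swapped, so |a_m - a_n| <= 1/min(m,n) = g(min(m,n)). Since g(n) -> 0, (a_n) is Cauchy.
Now solve g(N) < 1/3: 1/N < 1/3 <=> N > 1/(1/3) = 3.
The smallest integer strictly greater than 3 is N = 4.
Check: g(4) = 1/4 < 1/3; g(3) = 1/3 >= 1/3. So N = 4.

4


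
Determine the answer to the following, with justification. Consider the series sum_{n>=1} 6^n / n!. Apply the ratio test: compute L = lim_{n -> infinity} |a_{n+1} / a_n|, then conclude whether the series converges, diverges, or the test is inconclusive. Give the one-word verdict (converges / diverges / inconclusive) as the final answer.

Let a_n denote the general term. Form the ratio a_{n+1}/a_n and simplify:
a_{n+1}/a_n = 6/(n + 1)
Take the limit as n -> infinity: L = 0.
Since L = 0 < 1, the ratio test implies the series converges.

converges


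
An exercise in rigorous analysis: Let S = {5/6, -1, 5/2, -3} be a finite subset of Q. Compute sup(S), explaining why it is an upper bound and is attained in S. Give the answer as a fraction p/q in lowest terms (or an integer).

S is finite, so sup(S) = max(S).
Sorted decreasing:
5/2, 5/6, -1, -3
The extremum is 5/2.
For every x in S, x <= 5/2. And 5/2 is in S, so it is attained.
Therefore sup(S) = 5/2.

5/2


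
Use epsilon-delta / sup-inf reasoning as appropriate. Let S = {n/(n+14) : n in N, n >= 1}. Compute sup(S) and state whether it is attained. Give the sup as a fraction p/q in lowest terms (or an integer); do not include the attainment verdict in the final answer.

Analysis:
- Values: 1/15, 1/8, 3/17, 2/9, ... strictly increasing.
- Minimum is 1/15 (n=1); inf = 1/15 (attained).
- n/(n+14) = 1 - 14/(n+14) -> 1 from below as n -> infinity, and never equals 1.
- So sup = 1 (not attained).
Conclusion: sup(S) = 1, not attained in S.

1


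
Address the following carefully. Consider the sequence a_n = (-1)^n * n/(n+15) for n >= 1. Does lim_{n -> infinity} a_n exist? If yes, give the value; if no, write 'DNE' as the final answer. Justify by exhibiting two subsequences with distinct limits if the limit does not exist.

Examine the behaviour of a_n along subsequences.
a_{2k} = 2k/(2k+15) -> 1. a_{2k+1} = -(2k+1)/(2k+16) -> -1.
Since these two subsequential limits are 1 and -1, distinct, the full sequence cannot converge (a convergent sequence has all subsequences tending to the same limit). So lim a_n does not exist.

DNE


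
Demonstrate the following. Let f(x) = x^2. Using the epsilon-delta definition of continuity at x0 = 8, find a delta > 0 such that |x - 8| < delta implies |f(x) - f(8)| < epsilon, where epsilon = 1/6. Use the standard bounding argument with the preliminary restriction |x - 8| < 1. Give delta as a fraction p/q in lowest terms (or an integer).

Factor: |x^2 - (8)^2| = |x - 8| * |x + 8|.
Impose |x - 8| < 1 first. Then |x + 8| = |(x - 8) + 2*(8)| <= |x - 8| + 2*|8| < 1 + 16 = 17.
So |x^2 - (8)^2| < delta * 17.
We need delta * 17 <= 1/6, i.e. delta <= 1/6/17 = 1/102.
Since 1/102 < 1, this is tighter than 1; take delta = 1/102.
So delta = 1/102 works.

1/102


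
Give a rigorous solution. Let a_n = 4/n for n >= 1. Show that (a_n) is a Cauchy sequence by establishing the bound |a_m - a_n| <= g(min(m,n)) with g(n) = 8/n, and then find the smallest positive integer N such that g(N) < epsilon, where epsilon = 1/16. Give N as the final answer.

For any m, n >= 1, by the triangle inequality:
|a_m - a_n| = |4/m - 4/n| <= 4*1/m + 4*1/n <= 8/min(m,n).
So g(n) = 8/n bounds the Cauchy difference. Since g(n) -> 0, (a_n) is Cauchy.
Now solve g(N) < 1/16: 8/N < 1/16 <=> N > 8 / (1/16) = 128.
The smallest integer strictly greater than 128 is N = 129.
Check: g(129) = 8/129 = 8/129 < 1/16; g(128) = 1/16 >= 1/16. So N = 129.

129


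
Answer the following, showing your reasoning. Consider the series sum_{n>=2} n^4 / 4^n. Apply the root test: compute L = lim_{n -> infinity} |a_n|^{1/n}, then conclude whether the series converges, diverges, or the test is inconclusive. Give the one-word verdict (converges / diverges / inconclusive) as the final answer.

Let a_n denote the general term. Form |a_n|^(1/n) and simplify:
|a_n|^(1/n) = n^(4/n)/4
Take the limit as n -> infinity: L = 1/4.
Since L = 1/4 < 1, the root test implies convergence.

converges


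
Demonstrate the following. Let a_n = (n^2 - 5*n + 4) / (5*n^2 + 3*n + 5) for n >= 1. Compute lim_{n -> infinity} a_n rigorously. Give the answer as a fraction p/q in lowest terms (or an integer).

Divide numerator and denominator by n^2, the highest power:
numerator / n^2 = 1 - 5/n + 4/n^2
denominator / n^2 = 5 + 3/n + 5/n^2
As n -> infinity, all terms of the form c/n^k (k >= 1) tend to 0.
So numerator / n^2 -> 1 and denominator / n^2 -> 5.
Therefore lim a_n = 1/5.

1/5


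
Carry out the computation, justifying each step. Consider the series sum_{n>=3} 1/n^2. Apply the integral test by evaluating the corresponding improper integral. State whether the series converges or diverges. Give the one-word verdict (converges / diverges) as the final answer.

Let f(x) = x^(-2). Then f is positive, continuous, and decreasing on [3, infinity), so the integral test applies.
Compute the improper integral int_{3}^infinity f(x) dx:
  antiderivative F(x) = -1/x.
  As x -> infinity, F(x) -> 0 (since p = 2 > 1).
  So int = F(infinity) - F(3) = 0 - (-1/3) = 1/3.
  Finite, so by the integral test, the series converges.

converges


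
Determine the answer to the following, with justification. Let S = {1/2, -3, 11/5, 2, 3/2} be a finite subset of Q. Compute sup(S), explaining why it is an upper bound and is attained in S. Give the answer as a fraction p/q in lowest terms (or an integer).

S is finite, so sup(S) = max(S).
Sorted decreasing:
11/5, 2, 3/2, 1/2, -3
The extremum is 11/5.
For every x in S, x <= 11/5. And 11/5 is in S, so it is attained.
Therefore sup(S) = 11/5.

11/5
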